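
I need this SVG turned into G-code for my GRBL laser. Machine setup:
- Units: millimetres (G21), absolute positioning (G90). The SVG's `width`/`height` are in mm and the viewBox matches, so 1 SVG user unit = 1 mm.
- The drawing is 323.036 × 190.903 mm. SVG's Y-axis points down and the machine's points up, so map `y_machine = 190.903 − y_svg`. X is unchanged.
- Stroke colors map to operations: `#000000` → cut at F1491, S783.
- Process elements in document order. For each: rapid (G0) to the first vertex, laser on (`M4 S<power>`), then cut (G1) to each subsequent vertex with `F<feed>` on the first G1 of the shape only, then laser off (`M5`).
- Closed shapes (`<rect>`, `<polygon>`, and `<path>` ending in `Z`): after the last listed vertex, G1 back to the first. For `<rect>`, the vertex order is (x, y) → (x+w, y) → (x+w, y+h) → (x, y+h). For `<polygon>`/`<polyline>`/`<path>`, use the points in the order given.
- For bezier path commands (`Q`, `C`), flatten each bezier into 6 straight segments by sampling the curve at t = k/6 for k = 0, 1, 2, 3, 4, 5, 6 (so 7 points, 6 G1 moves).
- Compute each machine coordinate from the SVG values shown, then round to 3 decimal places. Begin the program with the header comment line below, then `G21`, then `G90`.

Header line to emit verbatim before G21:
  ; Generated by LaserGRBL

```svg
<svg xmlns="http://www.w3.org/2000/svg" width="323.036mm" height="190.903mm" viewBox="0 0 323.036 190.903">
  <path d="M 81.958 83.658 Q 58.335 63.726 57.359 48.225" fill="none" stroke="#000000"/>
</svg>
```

viewBox `0 0 323.036 190.903` with mm width/height → 1 unit = 1 mm. Flip: y_m = 190.903 − y_svg.

**Shape 1** — `<path>` quadratic bezier, stroke `#000000` → cut (S783, F1491). Control points (SVG): P0=(81.958,83.658), P1=(58.335,63.726), P2=(57.359,48.225); sampled at t=k/6. Machine vertices: (81.958,107.245) → (74.713,113.766) → (68.726,120.041) → (63.997,126.069) → (60.526,131.852) → (58.313,137.388) → (57.359,142.678). Open path.

; Generated by LaserGRBL
G21
G90
G0 X81.958 Y107.245
M4 S783
G1 X74.713 Y113.766 F1491
G1 X68.726 Y120.041
G1 X63.997 Y126.069
G1 X60.526 Y131.852
G1 X58.313 Y137.388
G1 X57.359 Y142.678
M5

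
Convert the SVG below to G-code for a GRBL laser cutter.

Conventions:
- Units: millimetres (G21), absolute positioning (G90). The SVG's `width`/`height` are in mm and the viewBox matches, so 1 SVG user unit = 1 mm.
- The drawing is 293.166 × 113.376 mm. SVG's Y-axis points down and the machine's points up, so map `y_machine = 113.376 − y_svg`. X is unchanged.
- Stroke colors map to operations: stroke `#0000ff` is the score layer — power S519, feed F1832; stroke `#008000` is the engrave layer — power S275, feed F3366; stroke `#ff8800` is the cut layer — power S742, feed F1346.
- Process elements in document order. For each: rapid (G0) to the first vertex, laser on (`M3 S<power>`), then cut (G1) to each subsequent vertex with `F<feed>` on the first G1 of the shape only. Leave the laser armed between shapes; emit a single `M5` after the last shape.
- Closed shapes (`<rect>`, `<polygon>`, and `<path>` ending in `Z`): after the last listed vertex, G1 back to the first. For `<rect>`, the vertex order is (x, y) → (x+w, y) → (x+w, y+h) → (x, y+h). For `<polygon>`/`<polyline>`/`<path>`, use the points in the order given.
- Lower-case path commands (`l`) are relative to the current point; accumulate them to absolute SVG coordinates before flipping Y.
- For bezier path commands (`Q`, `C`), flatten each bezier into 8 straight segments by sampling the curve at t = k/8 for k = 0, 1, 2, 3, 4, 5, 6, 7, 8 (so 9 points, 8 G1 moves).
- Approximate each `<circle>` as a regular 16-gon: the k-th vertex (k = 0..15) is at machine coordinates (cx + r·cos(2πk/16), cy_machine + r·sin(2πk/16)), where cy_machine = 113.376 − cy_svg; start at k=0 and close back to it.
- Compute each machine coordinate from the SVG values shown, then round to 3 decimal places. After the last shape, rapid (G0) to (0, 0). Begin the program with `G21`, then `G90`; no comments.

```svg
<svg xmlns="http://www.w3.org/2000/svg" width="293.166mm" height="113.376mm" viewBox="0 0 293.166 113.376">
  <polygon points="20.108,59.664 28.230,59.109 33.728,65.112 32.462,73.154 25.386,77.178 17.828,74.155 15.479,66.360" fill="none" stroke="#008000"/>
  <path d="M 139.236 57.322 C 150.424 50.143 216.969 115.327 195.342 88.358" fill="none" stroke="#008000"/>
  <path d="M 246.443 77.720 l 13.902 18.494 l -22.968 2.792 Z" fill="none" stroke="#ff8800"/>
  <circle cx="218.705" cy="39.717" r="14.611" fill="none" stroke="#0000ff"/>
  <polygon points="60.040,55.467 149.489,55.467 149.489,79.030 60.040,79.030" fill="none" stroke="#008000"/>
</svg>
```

G21
G90
G0 X20.108 Y53.712
M3 S275
G1 X28.230 Y54.267 F3366
G1 X33.728 Y48.264
G1 X32.462 Y40.222
G1 X25.386 Y36.198
G1 X17.828 Y39.221
G1 X15.479 Y47.016
G1 X20.108 Y53.712
G0 X139.236 Y56.054
M3 S275
G1 X145.746 Y55.675 F3366
G1 X155.764 Y50.441
G1 X167.607 Y42.278
G1 X179.595 Y33.115
G1 X190.044 Y24.879
G1 X197.273 Y19.499
G1 X199.599 Y18.903
G1 X195.342 Y25.018
G0 X246.443 Y35.656
M3 S742
G1 X260.345 Y17.162 F1346
G1 X237.377 Y14.370
G1 X246.443 Y35.656
G0 X233.316 Y73.659
M3 S519
G1 X232.204 Y79.250 F1832
G1 X229.037 Y83.991
G1 X224.296 Y87.158
G1 X218.705 Y88.270
G1 X213.114 Y87.158
G1 X208.373 Y83.991
G1 X205.206 Y79.250
G1 X204.094 Y73.659
G1 X205.206 Y68.068
G1 X208.373 Y63.327
G1 X213.114 Y60.160
G1 X218.705 Y59.048
G1 X224.296 Y60.160
G1 X229.037 Y63.327
G1 X232.204 Y68.068
G1 X233.316 Y73.659
G0 X60.040 Y57.909
M3 S275
G1 X149.489 Y57.909 F3366
G1 X149.489 Y34.346
G1 X60.040 Y34.346
G1 X60.040 Y57.909
M5
G0 X0.000 Y0.000

viewBox `0 0 293.166 113.376` with mm width/height → 1 unit = 1 mm. Flip: y_m = 113.376 − y_svg.

**Shape 1** — `<polygon>` regular polygon, stroke `#008000` → engrave (S275, F3366). Machine vertices: (20.108,53.712) → (28.230,54.267) → (33.728,48.264) → (32.462,40.222) → (25.386,36.198) → (17.828,39.221) → (15.479,47.016) → (20.108,53.712). Closed: final G1 returns to the first vertex.

**Shape 2** — `<path>` cubic bezier, stroke `#008000` → engrave (S275, F3366). Control points (SVG): P0=(139.236,57.322), P1=(150.424,50.143), P2=(216.969,115.327), P3=(195.342,88.358); sampled at t=k/8. Machine vertices: (139.236,56.054) → (145.746,55.675) → (155.764,50.441) → (167.607,42.278) → (179.595,33.115) → (190.044,24.879) → (197.273,19.499) → (199.599,18.903) → (195.342,25.018). Open path.

**Shape 3** — `<path>` regular polygon, stroke `#ff8800` → cut (S742, F1346). Machine vertices: (246.443,35.656) → (260.345,17.162) → (237.377,14.370) → (246.443,35.656). Closed: final G1 returns to the first vertex.

**Shape 4** — `<circle>` circle, stroke `#0000ff` → score (S519, F1832). Machine vertices: (233.316,73.659) → (232.204,79.250) → (229.037,83.991) → (224.296,87.158) → (218.705,88.270) → (213.114,87.158) → (208.373,83.991) → (205.206,79.250) → (204.094,73.659) → (205.206,68.068) → (208.373,63.327) → (213.114,60.160) → (218.705,59.048) → (224.296,60.160) → (229.037,63.327) → (232.204,68.068) → (233.316,73.659). Closed: final G1 returns to the first vertex.

**Shape 5** — `<polygon>` rectangle, stroke `#008000` → engrave (S275, F3366). Machine vertices: (60.040,57.909) → (149.489,57.909) → (149.489,34.346) → (60.040,34.346) → (60.040,57.909). Closed: final G1 returns to the first vertex.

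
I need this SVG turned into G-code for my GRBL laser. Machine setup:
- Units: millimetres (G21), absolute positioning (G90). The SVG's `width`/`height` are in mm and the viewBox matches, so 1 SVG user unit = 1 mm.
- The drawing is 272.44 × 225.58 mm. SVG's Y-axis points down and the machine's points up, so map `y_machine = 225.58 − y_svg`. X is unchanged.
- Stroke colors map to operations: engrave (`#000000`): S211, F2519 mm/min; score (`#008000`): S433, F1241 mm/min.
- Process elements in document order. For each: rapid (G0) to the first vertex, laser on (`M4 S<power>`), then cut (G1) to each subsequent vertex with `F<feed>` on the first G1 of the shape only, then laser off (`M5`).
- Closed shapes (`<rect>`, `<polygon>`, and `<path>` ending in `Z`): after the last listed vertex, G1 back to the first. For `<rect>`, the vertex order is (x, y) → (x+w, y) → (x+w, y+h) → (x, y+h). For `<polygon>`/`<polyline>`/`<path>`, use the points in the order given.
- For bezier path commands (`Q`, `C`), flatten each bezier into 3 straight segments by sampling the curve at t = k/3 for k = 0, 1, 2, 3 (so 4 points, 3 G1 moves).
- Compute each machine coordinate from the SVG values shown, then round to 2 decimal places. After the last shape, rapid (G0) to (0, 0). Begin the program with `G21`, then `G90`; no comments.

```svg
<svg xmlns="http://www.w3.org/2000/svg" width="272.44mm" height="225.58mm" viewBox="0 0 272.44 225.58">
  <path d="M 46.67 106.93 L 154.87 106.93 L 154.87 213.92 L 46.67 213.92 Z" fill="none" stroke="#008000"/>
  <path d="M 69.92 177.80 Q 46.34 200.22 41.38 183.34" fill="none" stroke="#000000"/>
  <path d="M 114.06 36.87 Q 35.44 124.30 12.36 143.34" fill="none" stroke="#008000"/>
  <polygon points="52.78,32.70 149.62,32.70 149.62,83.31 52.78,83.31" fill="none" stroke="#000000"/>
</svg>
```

Since the viewBox matches the mm dimensions, user units are millimetres directly. The only transform is the Y-flip y_m = 225.58 − y_svg.

Shape 1 is a rectangle drawn with `<path>`. Its stroke #008000 means score at S433, F1241. After flipping Y the toolpath is (46.67,118.65) → (154.87,118.65) → (154.87,11.66) → (46.67,11.66) → (46.67,118.65), returning to the start.

Shape 2 is a quadratic bezier drawn with `<path>`. Its stroke #000000 means engrave at S211, F2519. After flipping Y the toolpath is (69.92,47.78) → (56.27,37.20) → (46.76,35.35) → (41.38,42.24).

Shape 3 is a quadratic bezier drawn with `<path>`. Its stroke #008000 means score at S433, F1241. After flipping Y the toolpath is (114.06,188.71) → (67.82,138.02) → (33.92,102.53) → (12.36,82.24).

Shape 4 is a rectangle drawn with `<polygon>`. Its stroke #000000 means engrave at S211, F2519. After flipping Y the toolpath is (52.78,192.88) → (149.62,192.88) → (149.62,142.27) → (52.78,142.27) → (52.78,192.88), returning to the start.

G21
G90
G0 X46.67 Y118.65
M4 S433
G1 X154.87 Y118.65 F1241
G1 X154.87 Y11.66
G1 X46.67 Y11.66
G1 X46.67 Y118.65
M5
G0 X69.92 Y47.78
M4 S211
G1 X56.27 Y37.20 F2519
G1 X46.76 Y35.35
G1 X41.38 Y42.24
M5
G0 X114.06 Y188.71
M4 S433
G1 X67.82 Y138.02 F1241
G1 X33.92 Y102.53
G1 X12.36 Y82.24
M5
G0 X52.78 Y192.88
M4 S211
G1 X149.62 Y192.88 F2519
G1 X149.62 Y142.27
G1 X52.78 Y142.27
G1 X52.78 Y192.88
M5
G0 X0.00 Y0.00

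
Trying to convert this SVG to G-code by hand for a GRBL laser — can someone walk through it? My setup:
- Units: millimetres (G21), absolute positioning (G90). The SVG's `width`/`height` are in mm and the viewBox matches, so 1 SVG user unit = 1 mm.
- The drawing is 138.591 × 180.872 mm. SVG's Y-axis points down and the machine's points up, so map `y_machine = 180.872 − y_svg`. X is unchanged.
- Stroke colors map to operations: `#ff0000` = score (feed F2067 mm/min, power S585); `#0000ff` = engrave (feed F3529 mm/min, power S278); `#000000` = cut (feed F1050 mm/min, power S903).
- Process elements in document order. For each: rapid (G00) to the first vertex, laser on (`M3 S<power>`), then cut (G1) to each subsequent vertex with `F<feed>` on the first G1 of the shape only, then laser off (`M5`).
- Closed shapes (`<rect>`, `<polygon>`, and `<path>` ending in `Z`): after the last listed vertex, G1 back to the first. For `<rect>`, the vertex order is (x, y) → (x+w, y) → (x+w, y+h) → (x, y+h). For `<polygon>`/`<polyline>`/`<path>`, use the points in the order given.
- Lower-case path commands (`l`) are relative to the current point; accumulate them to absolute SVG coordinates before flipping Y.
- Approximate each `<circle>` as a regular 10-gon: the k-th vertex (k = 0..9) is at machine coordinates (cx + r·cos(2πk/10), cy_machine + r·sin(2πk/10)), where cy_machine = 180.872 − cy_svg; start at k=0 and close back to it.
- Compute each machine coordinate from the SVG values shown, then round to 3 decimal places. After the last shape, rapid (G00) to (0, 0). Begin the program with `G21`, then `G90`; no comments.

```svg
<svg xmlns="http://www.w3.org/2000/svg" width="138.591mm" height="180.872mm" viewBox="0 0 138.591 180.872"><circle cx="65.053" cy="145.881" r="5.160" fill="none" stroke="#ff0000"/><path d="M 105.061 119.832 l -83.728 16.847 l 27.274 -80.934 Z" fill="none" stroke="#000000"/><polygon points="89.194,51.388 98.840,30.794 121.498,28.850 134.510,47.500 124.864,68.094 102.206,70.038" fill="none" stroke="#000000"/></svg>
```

G21
G90
G00 X70.213 Y34.991
M3 S585
G1 X69.228 Y38.024 F2067
G1 X66.648 Y39.898
G1 X63.458 Y39.898
G1 X60.878 Y38.024
G1 X59.893 Y34.991
G1 X60.878 Y31.958
G1 X63.458 Y30.084
G1 X66.648 Y30.084
G1 X69.228 Y31.958
G1 X70.213 Y34.991
M5
G00 X105.061 Y61.040
M3 S903
G1 X21.333 Y44.193 F1050
G1 X48.607 Y125.127
G1 X105.061 Y61.040
M5
G00 X89.194 Y129.484
M3 S903
G1 X98.840 Y150.078 F1050
G1 X121.498 Y152.022
G1 X134.510 Y133.372
G1 X124.864 Y112.778
G1 X102.206 Y110.834
G1 X89.194 Y129.484
M5
G00 X0.000 Y0.000

viewBox `0 0 138.591 180.872` with mm width/height → 1 unit = 1 mm. Flip: y_m = 180.872 − y_svg.

**Shape 1** — `<circle>` circle, stroke `#ff0000` → score (S585, F2067). Machine vertices: (70.213,34.991) → (69.228,38.024) → (66.648,39.898) → (63.458,39.898) → (60.878,38.024) → (59.893,34.991) → (60.878,31.958) → (63.458,30.084) → (66.648,30.084) → (69.228,31.958) → (70.213,34.991). Closed: final G1 returns to the first vertex.

**Shape 2** — `<path>` regular polygon, stroke `#000000` → cut (S903, F1050). Machine vertices: (105.061,61.040) → (21.333,44.193) → (48.607,125.127) → (105.061,61.040). Closed: final G1 returns to the first vertex.

**Shape 3** — `<polygon>` regular polygon, stroke `#000000` → cut (S903, F1050). Machine vertices: (89.194,129.484) → (98.840,150.078) → (121.498,152.022) → (134.510,133.372) → (124.864,112.778) → (102.206,110.834) → (89.194,129.484). Closed: final G1 returns to the first vertex.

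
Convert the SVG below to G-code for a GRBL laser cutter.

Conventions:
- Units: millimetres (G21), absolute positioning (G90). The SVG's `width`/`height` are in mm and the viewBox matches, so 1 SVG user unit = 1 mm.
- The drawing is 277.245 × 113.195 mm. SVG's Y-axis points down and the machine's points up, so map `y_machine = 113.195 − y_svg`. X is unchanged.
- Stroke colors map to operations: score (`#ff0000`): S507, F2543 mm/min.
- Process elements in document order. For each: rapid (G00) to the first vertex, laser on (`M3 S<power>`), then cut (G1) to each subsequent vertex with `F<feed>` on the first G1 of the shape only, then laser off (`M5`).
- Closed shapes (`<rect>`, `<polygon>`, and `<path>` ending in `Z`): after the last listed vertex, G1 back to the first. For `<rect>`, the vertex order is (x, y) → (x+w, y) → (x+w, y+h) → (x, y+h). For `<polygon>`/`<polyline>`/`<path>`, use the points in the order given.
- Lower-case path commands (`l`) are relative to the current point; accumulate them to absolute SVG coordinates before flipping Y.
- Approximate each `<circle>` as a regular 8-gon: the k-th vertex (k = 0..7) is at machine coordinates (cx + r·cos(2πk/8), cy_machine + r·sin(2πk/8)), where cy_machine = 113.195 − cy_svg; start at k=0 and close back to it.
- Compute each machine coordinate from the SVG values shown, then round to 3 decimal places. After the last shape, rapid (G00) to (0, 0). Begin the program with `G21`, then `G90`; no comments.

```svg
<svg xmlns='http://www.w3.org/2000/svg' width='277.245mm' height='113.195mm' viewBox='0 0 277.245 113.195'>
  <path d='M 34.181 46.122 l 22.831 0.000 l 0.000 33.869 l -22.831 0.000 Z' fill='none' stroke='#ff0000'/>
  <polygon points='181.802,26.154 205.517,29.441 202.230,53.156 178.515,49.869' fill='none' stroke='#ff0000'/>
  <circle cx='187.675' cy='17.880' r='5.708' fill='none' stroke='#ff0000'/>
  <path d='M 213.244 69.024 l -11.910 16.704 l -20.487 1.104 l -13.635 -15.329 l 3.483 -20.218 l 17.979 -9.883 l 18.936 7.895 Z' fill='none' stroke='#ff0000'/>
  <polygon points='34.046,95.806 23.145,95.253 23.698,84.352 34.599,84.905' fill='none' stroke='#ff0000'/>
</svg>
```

1 u = 1 mm; y_m = 113.195 − y.

[1] `<path>` rectangle, #ff0000→score S507 F2543: (34.181,67.073) → (57.012,67.073) → (57.012,33.204) → (34.181,33.204) → (34.181,67.073) (closed)

[2] `<polygon>` regular polygon, #ff0000→score S507 F2543: (181.802,87.041) → (205.517,83.754) → (202.230,60.039) → (178.515,63.326) → (181.802,87.041) (closed)

[3] `<circle>` circle, #ff0000→score S507 F2543: (193.383,95.315) → (191.711,99.351) → (187.675,101.023) → (183.639,99.351) → (181.967,95.315) → (183.639,91.279) → (187.675,89.607) → (191.711,91.279) → (193.383,95.315) (closed)

[4] `<path>` regular polygon, #ff0000→score S507 F2543: (213.244,44.171) → (201.334,27.467) → (180.847,26.363) → (167.212,41.692) → (170.695,61.910) → (188.674,71.793) → (207.610,63.898) → (213.244,44.171) (closed)

[5] `<polygon>` regular polygon, #ff0000→score S507 F2543: (34.046,17.389) → (23.145,17.942) → (23.698,28.843) → (34.599,28.290) → (34.046,17.389) (closed)

G21
G90
G00 X34.181 Y67.073
M3 S507
G1 X57.012 Y67.073 F2543
G1 X57.012 Y33.204
G1 X34.181 Y33.204
G1 X34.181 Y67.073
M5
G00 X181.802 Y87.041
M3 S507
G1 X205.517 Y83.754 F2543
G1 X202.230 Y60.039
G1 X178.515 Y63.326
G1 X181.802 Y87.041
M5
G00 X193.383 Y95.315
M3 S507
G1 X191.711 Y99.351 F2543
G1 X187.675 Y101.023
G1 X183.639 Y99.351
G1 X181.967 Y95.315
G1 X183.639 Y91.279
G1 X187.675 Y89.607
G1 X191.711 Y91.279
G1 X193.383 Y95.315
M5
G00 X213.244 Y44.171
M3 S507
G1 X201.334 Y27.467 F2543
G1 X180.847 Y26.363
G1 X167.212 Y41.692
G1 X170.695 Y61.910
G1 X188.674 Y71.793
G1 X207.610 Y63.898
G1 X213.244 Y44.171
M5
G00 X34.046 Y17.389
M3 S507
G1 X23.145 Y17.942 F2543
G1 X23.698 Y28.843
G1 X34.599 Y28.290
G1 X34.046 Y17.389
M5
G00 X0.000 Y0.000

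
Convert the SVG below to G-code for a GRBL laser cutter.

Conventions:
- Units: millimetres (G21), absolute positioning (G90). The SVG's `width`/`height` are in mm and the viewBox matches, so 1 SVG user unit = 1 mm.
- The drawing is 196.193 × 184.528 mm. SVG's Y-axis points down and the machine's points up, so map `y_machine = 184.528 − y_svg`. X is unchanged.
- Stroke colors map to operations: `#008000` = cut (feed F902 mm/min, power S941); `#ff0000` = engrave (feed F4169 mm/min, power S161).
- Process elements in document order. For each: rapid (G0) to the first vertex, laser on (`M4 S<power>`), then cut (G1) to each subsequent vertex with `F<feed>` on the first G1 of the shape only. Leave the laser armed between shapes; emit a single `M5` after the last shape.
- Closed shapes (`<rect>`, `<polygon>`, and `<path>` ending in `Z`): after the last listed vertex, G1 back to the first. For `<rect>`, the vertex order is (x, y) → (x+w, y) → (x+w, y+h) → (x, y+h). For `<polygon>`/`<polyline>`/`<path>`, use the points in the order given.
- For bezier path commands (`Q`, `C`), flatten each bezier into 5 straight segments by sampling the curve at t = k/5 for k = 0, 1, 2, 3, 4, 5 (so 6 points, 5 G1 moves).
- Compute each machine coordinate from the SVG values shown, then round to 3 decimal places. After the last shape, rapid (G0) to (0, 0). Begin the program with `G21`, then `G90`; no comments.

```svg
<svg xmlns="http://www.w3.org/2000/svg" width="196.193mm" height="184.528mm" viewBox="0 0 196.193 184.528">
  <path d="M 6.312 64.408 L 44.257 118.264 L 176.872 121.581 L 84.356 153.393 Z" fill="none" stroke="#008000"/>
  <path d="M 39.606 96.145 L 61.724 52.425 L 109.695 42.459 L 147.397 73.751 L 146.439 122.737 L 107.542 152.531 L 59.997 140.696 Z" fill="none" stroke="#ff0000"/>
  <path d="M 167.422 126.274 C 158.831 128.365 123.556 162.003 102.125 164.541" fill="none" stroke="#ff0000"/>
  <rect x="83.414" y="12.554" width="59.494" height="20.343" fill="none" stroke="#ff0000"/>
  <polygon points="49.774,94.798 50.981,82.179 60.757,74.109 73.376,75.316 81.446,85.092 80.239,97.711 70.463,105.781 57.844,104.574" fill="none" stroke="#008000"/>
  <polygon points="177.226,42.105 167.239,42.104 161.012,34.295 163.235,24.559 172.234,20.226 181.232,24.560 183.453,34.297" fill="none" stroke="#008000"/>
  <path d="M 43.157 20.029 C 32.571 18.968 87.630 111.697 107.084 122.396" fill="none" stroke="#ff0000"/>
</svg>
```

G21
G90
G0 X6.312 Y120.120
M4 S941
G1 X44.257 Y66.264 F902
G1 X176.872 Y62.947
G1 X84.356 Y31.135
G1 X6.312 Y120.120
G0 X39.606 Y88.383
M4 S161
G1 X61.724 Y132.103 F4169
G1 X109.695 Y142.069
G1 X147.397 Y110.777
G1 X146.439 Y61.791
G1 X107.542 Y31.997
G1 X59.997 Y43.832
G1 X39.606 Y88.383
G0 X167.422 Y58.254
M4 S161
G1 X159.390 Y53.715 F4169
G1 X146.898 Y44.612
G1 X131.894 Y33.951
G1 X116.321 Y24.741
G1 X102.125 Y19.987
G0 X83.414 Y171.974
M4 S161
G1 X142.908 Y171.974 F4169
G1 X142.908 Y151.631
G1 X83.414 Y151.631
G1 X83.414 Y171.974
G0 X49.774 Y89.730
M4 S941
G1 X50.981 Y102.349 F902
G1 X60.757 Y110.419
G1 X73.376 Y109.212
G1 X81.446 Y99.436
G1 X80.239 Y86.817
G1 X70.463 Y78.747
G1 X57.844 Y79.954
G1 X49.774 Y89.730
G0 X177.226 Y142.423
M4 S941
G1 X167.239 Y142.424 F902
G1 X161.012 Y150.233
G1 X163.235 Y159.969
G1 X172.234 Y164.302
G1 X181.232 Y159.968
G1 X183.453 Y150.231
G1 X177.226 Y142.423
G0 X43.157 Y164.499
M4 S161
G1 X43.873 Y155.287 F4169
G1 X55.483 Y132.005
G1 X73.129 Y103.093
G1 X91.949 Y76.988
G1 X107.084 Y62.132
M5
G0 X0.000 Y0.000

1 u = 1 mm; y_m = 184.528 − y.

[1] `<path>` closed polygon, #008000→cut S941 F902: (6.312,120.120) → (44.257,66.264) → (176.872,62.947) → (84.356,31.135) → (6.312,120.120) (closed)

[2] `<path>` regular polygon, #ff0000→engrave S161 F4169: (39.606,88.383) → (61.724,132.103) → (109.695,142.069) → (147.397,110.777) → (146.439,61.791) → (107.542,31.997) → (59.997,43.832) → (39.606,88.383) (closed)

[3] `<path>` cubic bezier, #ff0000→engrave S161 F4169: (167.422,58.254) → (159.390,53.715) → (146.898,44.612) → (131.894,33.951) → (116.321,24.741) → (102.125,19.987)

[4] `<rect>` rectangle, #ff0000→engrave S161 F4169: (83.414,171.974) → (142.908,171.974) → (142.908,151.631) → (83.414,151.631) → (83.414,171.974) (closed)

[5] `<polygon>` regular polygon, #008000→cut S941 F902: (49.774,89.730) → (50.981,102.349) → (60.757,110.419) → (73.376,109.212) → (81.446,99.436) → (80.239,86.817) → (70.463,78.747) → (57.844,79.954) → (49.774,89.730) (closed)

[6] `<polygon>` regular polygon, #008000→cut S941 F902: (177.226,142.423) → (167.239,142.424) → (161.012,150.233) → (163.235,159.969) → (172.234,164.302) → (181.232,159.968) → (183.453,150.231) → (177.226,142.423) (closed)

[7] `<path>` cubic bezier, #ff0000→engrave S161 F4169: (43.157,164.499) → (43.873,155.287) → (55.483,132.005) → (73.129,103.093) → (91.949,76.988) → (107.084,62.132)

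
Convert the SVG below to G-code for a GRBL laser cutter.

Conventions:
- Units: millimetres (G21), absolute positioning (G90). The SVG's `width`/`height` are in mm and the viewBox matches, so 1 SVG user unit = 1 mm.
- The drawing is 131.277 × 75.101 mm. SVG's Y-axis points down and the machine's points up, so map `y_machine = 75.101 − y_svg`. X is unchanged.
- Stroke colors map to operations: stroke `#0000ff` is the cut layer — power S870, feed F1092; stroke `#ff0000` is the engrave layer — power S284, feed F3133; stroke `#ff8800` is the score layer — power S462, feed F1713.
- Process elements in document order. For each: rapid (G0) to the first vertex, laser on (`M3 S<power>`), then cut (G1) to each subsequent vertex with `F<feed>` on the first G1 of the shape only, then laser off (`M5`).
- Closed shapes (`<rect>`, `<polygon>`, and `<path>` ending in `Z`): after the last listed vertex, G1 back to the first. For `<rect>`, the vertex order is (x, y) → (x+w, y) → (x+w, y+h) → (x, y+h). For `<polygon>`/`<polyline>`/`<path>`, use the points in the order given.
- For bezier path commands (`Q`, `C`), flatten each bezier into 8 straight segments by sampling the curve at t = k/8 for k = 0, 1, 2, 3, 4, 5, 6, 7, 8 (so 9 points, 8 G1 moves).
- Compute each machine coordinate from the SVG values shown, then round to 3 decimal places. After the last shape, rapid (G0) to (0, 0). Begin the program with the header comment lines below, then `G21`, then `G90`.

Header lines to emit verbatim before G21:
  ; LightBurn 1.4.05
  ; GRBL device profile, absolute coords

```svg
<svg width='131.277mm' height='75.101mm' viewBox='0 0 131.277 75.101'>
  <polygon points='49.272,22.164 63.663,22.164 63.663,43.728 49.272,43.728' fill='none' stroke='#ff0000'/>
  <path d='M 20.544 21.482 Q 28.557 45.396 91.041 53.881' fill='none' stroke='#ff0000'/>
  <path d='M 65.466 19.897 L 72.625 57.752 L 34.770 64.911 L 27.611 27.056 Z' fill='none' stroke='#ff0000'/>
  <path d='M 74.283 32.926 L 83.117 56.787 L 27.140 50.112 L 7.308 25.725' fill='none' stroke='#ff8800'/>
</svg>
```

; LightBurn 1.4.05
; GRBL device profile, absolute coords
G21
G90
G0 X49.272 Y52.937
M3 S284
G1 X63.663 Y52.937 F3133
G1 X63.663 Y31.373
G1 X49.272 Y31.373
G1 X49.272 Y52.937
M5
G0 X20.544 Y53.619
M3 S284
G1 X23.398 Y47.882 F3133
G1 X27.955 Y42.626
G1 X34.214 Y37.853
G1 X42.175 Y33.562
G1 X51.838 Y29.753
G1 X63.203 Y26.427
G1 X76.271 Y23.582
G1 X91.041 Y21.220
M5
G0 X65.466 Y55.204
M3 S284
G1 X72.625 Y17.349 F3133
G1 X34.770 Y10.190
G1 X27.611 Y48.045
G1 X65.466 Y55.204
M5
G0 X74.283 Y42.175
M3 S462
G1 X83.117 Y18.314 F1713
G1 X27.140 Y24.989
G1 X7.308 Y49.376
M5
G0 X0.000 Y0.000

viewBox `0 0 131.277 75.101` with mm width/height → 1 unit = 1 mm. Flip: y_m = 75.101 − y_svg.

**Shape 1** — `<polygon>` rectangle, stroke `#ff0000` → engrave (S284, F3133). Machine vertices: (49.272,52.937) → (63.663,52.937) → (63.663,31.373) → (49.272,31.373) → (49.272,52.937). Closed: final G1 returns to the first vertex.

**Shape 2** — `<path>` quadratic bezier, stroke `#ff0000` → engrave (S284, F3133). Control points (SVG): P0=(20.544,21.482), P1=(28.557,45.396), P2=(91.041,53.881); sampled at t=k/8. Machine vertices: (20.544,53.619) → (23.398,47.882) → (27.955,42.626) → (34.214,37.853) → (42.175,33.562) → (51.838,29.753) → (63.203,26.427) → (76.271,23.582) → (91.041,21.220). Open path.

**Shape 3** — `<path>` regular polygon, stroke `#ff0000` → engrave (S284, F3133). Machine vertices: (65.466,55.204) → (72.625,17.349) → (34.770,10.190) → (27.611,48.045) → (65.466,55.204). Closed: final G1 returns to the first vertex.

**Shape 4** — `<path>` open polyline, stroke `#ff8800` → score (S462, F1713). Machine vertices: (74.283,42.175) → (83.117,18.314) → (27.140,24.989) → (7.308,49.376). Open path.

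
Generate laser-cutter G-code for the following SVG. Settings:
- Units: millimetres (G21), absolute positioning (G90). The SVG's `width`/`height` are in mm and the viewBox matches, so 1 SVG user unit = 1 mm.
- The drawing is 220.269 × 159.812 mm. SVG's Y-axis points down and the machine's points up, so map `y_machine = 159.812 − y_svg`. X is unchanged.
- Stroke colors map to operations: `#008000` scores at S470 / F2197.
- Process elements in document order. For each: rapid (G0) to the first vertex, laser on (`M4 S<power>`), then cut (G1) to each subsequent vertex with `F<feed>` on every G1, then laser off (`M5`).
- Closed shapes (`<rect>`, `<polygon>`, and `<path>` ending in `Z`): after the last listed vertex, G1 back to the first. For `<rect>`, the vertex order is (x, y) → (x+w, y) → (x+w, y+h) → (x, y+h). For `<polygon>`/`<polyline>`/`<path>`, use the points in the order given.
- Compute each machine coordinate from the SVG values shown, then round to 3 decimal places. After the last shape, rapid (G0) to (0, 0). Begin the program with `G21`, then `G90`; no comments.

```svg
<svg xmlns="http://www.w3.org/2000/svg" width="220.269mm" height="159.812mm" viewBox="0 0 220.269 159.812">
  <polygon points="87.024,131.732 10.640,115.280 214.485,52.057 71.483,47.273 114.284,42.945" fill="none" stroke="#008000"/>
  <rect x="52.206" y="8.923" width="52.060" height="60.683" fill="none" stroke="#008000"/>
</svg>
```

Since the viewBox matches the mm dimensions, user units are millimetres directly. The only transform is the Y-flip y_m = 159.812 − y_svg.

Shape 1 is a closed polygon drawn with `<polygon>`. Its stroke #008000 means score at S470, F2197. After flipping Y the toolpath is (87.024,28.080) → (10.640,44.532) → (214.485,107.755) → (71.483,112.539) → (114.284,116.867) → (87.024,28.080), returning to the start.

Shape 2 is a rectangle drawn with `<rect>`. Its stroke #008000 means score at S470, F2197. After flipping Y the toolpath is (52.206,150.889) → (104.266,150.889) → (104.266,90.206) → (52.206,90.206) → (52.206,150.889), returning to the start.

G21
G90
G0 X87.024 Y28.080
M4 S470
G1 X10.640 Y44.532 F2197
G1 X214.485 Y107.755 F2197
G1 X71.483 Y112.539 F2197
G1 X114.284 Y116.867 F2197
G1 X87.024 Y28.080 F2197
M5
G0 X52.206 Y150.889
M4 S470
G1 X104.266 Y150.889 F2197
G1 X104.266 Y90.206 F2197
G1 X52.206 Y90.206 F2197
G1 X52.206 Y150.889 F2197
M5
G0 X0.000 Y0.000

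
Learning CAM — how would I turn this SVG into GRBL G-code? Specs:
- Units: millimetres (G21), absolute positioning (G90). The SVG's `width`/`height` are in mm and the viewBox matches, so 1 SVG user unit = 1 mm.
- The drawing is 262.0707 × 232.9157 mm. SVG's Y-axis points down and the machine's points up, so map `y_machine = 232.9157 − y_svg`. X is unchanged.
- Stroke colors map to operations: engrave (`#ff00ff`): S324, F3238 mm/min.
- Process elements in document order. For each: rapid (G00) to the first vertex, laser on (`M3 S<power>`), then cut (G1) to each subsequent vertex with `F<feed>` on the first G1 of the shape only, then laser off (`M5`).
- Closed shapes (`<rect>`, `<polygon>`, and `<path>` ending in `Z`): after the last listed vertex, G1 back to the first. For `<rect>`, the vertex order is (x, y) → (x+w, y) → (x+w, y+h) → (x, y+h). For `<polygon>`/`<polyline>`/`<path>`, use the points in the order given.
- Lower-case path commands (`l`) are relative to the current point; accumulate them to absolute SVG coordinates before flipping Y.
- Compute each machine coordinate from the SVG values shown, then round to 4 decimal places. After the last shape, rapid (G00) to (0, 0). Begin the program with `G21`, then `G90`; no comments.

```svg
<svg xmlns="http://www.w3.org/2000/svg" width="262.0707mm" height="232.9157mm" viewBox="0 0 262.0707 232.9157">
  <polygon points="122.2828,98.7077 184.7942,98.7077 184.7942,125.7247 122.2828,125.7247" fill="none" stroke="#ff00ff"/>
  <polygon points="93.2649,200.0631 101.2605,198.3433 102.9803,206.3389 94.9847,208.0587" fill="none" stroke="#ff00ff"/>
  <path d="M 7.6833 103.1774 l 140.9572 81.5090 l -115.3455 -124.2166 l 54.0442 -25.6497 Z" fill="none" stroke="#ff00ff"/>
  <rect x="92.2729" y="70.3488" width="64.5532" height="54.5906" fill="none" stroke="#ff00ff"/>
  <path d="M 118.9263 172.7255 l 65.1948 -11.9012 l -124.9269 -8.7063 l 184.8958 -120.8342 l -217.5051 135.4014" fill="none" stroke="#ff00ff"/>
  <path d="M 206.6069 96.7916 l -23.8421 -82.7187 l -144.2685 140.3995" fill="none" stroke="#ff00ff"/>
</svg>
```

G21
G90
G00 X122.2828 Y134.2080
M3 S324
G1 X184.7942 Y134.2080 F3238
G1 X184.7942 Y107.1910
G1 X122.2828 Y107.1910
G1 X122.2828 Y134.2080
M5
G00 X93.2649 Y32.8526
M3 S324
G1 X101.2605 Y34.5724 F3238
G1 X102.9803 Y26.5768
G1 X94.9847 Y24.8570
G1 X93.2649 Y32.8526
M5
G00 X7.6833 Y129.7383
M3 S324
G1 X148.6405 Y48.2293 F3238
G1 X33.2950 Y172.4459
G1 X87.3392 Y198.0956
G1 X7.6833 Y129.7383
M5
G00 X92.2729 Y162.5669
M3 S324
G1 X156.8261 Y162.5669 F3238
G1 X156.8261 Y107.9763
G1 X92.2729 Y107.9763
G1 X92.2729 Y162.5669
M5
G00 X118.9263 Y60.1902
M3 S324
G1 X184.1211 Y72.0914 F3238
G1 X59.1942 Y80.7977
G1 X244.0900 Y201.6319
G1 X26.5849 Y66.2305
M5
G00 X206.6069 Y136.1241
M3 S324
G1 X182.7648 Y218.8428 F3238
G1 X38.4963 Y78.4433
M5
G00 X0.0000 Y0.0000

1 u = 1 mm; y_m = 232.9157 − y.

[1] `<polygon>` rectangle, #ff00ff→engrave S324 F3238: (122.2828,134.2080) → (184.7942,134.2080) → (184.7942,107.1910) → (122.2828,107.1910) → (122.2828,134.2080) (closed)

[2] `<polygon>` regular polygon, #ff00ff→engrave S324 F3238: (93.2649,32.8526) → (101.2605,34.5724) → (102.9803,26.5768) → (94.9847,24.8570) → (93.2649,32.8526) (closed)

[3] `<path>` closed polygon, #ff00ff→engrave S324 F3238: (7.6833,129.7383) → (148.6405,48.2293) → (33.2950,172.4459) → (87.3392,198.0956) → (7.6833,129.7383) (closed)

[4] `<rect>` rectangle, #ff00ff→engrave S324 F3238: (92.2729,162.5669) → (156.8261,162.5669) → (156.8261,107.9763) → (92.2729,107.9763) → (92.2729,162.5669) (closed)

[5] `<path>` open polyline, #ff00ff→engrave S324 F3238: (118.9263,60.1902) → (184.1211,72.0914) → (59.1942,80.7977) → (244.0900,201.6319) → (26.5849,66.2305)

[6] `<path>` open polyline, #ff00ff→engrave S324 F3238: (206.6069,136.1241) → (182.7648,218.8428) → (38.4963,78.4433)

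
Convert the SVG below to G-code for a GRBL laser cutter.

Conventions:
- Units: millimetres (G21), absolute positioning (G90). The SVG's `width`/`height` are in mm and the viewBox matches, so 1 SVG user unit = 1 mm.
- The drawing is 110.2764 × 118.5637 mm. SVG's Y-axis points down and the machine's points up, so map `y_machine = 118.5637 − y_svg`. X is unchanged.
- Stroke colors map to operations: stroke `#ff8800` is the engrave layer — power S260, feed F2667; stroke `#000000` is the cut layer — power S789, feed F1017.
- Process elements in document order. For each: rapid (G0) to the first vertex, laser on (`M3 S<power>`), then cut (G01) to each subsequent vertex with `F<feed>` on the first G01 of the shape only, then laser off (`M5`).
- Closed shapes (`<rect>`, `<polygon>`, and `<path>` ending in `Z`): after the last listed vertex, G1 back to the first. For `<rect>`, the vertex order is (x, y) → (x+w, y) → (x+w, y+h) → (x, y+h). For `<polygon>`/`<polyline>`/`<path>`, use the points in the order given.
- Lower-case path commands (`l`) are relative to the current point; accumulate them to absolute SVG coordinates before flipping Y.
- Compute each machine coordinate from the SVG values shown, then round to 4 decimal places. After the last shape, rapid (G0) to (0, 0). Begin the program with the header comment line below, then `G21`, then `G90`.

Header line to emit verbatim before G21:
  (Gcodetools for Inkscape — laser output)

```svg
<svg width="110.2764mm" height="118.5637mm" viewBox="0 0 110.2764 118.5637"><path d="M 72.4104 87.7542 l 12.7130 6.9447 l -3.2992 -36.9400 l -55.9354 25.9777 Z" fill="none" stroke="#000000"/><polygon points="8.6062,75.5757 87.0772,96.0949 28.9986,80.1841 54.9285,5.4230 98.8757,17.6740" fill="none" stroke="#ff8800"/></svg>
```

(Gcodetools for Inkscape — laser output)
G21
G90
G0 X72.4104 Y30.8095
M3 S789
G01 X85.1234 Y23.8648 F1017
G01 X81.8242 Y60.8048
G01 X25.8888 Y34.8271
G01 X72.4104 Y30.8095
M5
G0 X8.6062 Y42.9880
M3 S260
G01 X87.0772 Y22.4688 F2667
G01 X28.9986 Y38.3796
G01 X54.9285 Y113.1407
G01 X98.8757 Y100.8897
G01 X8.6062 Y42.9880
M5
G0 X0.0000 Y0.0000

1 u = 1 mm; y_m = 118.5637 − y.

[1] `<path>` closed polygon, #000000→cut S789 F1017: (72.4104,30.8095) → (85.1234,23.8648) → (81.8242,60.8048) → (25.8888,34.8271) → (72.4104,30.8095) (closed)

[2] `<polygon>` closed polygon, #ff8800→engrave S260 F2667: (8.6062,42.9880) → (87.0772,22.4688) → (28.9986,38.3796) → (54.9285,113.1407) → (98.8757,100.8897) → (8.6062,42.9880) (closed)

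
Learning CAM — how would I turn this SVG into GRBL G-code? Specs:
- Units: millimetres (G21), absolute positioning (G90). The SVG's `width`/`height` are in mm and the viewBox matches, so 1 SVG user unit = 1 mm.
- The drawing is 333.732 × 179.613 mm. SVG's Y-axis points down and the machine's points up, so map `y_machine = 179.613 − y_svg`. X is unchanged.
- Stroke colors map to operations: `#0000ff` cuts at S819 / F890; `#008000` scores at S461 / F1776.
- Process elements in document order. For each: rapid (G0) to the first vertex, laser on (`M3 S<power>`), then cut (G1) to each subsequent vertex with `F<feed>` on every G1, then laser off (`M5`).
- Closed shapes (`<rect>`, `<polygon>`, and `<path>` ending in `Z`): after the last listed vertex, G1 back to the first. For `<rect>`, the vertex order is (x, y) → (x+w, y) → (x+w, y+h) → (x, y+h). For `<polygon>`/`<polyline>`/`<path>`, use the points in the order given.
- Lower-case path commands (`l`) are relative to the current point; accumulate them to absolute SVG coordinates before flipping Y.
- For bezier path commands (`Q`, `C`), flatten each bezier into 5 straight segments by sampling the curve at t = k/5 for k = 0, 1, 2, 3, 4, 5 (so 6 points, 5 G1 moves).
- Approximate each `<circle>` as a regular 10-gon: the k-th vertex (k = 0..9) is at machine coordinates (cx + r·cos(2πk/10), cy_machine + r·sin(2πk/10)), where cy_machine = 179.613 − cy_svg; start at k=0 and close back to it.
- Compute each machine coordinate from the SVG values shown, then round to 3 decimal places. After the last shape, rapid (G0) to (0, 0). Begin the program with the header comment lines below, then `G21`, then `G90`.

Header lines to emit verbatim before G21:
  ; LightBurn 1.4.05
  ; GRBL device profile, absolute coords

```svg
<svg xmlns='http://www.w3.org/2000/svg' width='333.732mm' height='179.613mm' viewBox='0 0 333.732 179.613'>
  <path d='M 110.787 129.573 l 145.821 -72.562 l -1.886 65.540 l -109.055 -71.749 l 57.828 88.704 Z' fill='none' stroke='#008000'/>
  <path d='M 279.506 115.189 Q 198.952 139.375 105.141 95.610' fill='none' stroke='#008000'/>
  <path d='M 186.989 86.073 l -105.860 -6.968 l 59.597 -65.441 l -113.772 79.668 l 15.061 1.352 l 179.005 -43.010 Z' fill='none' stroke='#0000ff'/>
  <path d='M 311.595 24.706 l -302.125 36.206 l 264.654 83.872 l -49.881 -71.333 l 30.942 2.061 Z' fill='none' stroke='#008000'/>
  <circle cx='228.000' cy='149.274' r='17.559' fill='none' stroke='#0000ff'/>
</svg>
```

; LightBurn 1.4.05
; GRBL device profile, absolute coords
G21
G90
G0 X110.787 Y50.040
M3 S461
G1 X256.608 Y122.602 F1776
G1 X254.722 Y57.062 F1776
G1 X145.667 Y128.811 F1776
G1 X203.495 Y40.107 F1776
G1 X110.787 Y50.040 F1776
M5
G0 X279.506 Y64.424
M3 S461
G1 X246.754 Y57.468 F1776
G1 X212.942 Y55.947 F1776
G1 X178.069 Y59.863 F1776
G1 X142.135 Y69.215 F1776
G1 X105.141 Y84.003 F1776
M5
G0 X186.989 Y93.540
M3 S819
G1 X81.129 Y100.508 F890
G1 X140.726 Y165.949 F890
G1 X26.954 Y86.281 F890
G1 X42.015 Y84.929 F890
G1 X221.020 Y127.939 F890
G1 X186.989 Y93.540 F890
M5
G0 X311.595 Y154.907
M3 S461
G1 X9.470 Y118.701 F1776
G1 X274.124 Y34.829 F1776
G1 X224.243 Y106.162 F1776
G1 X255.185 Y104.101 F1776
G1 X311.595 Y154.907 F1776
M5
G0 X245.559 Y30.339
M3 S819
G1 X242.206 Y40.660 F890
G1 X233.426 Y47.039 F890
G1 X222.574 Y47.039 F890
G1 X213.794 Y40.660 F890
G1 X210.441 Y30.339 F890
G1 X213.794 Y20.018 F890
G1 X222.574 Y13.639 F890
G1 X233.426 Y13.639 F890
G1 X242.206 Y20.018 F890
G1 X245.559 Y30.339 F890
M5
G0 X0.000 Y0.000

1 u = 1 mm; y_m = 179.613 − y.

[1] `<path>` closed polygon, #008000→score S461 F1776: (110.787,50.040) → (256.608,122.602) → (254.722,57.062) → (145.667,128.811) → (203.495,40.107) → (110.787,50.040) (closed)

[2] `<path>` quadratic bezier, #008000→score S461 F1776: (279.506,64.424) → (246.754,57.468) → (212.942,55.947) → (178.069,59.863) → (142.135,69.215) → (105.141,84.003)

[3] `<path>` closed polygon, #0000ff→cut S819 F890: (186.989,93.540) → (81.129,100.508) → (140.726,165.949) → (26.954,86.281) → (42.015,84.929) → (221.020,127.939) → (186.989,93.540) (closed)

[4] `<path>` closed polygon, #008000→score S461 F1776: (311.595,154.907) → (9.470,118.701) → (274.124,34.829) → (224.243,106.162) → (255.185,104.101) → (311.595,154.907) (closed)

[5] `<circle>` circle, #0000ff→cut S819 F890: (245.559,30.339) → (242.206,40.660) → (233.426,47.039) → (222.574,47.039) → (213.794,40.660) → (210.441,30.339) → (213.794,20.018) → (222.574,13.639) → (233.426,13.639) → (242.206,20.018) → (245.559,30.339) (closed)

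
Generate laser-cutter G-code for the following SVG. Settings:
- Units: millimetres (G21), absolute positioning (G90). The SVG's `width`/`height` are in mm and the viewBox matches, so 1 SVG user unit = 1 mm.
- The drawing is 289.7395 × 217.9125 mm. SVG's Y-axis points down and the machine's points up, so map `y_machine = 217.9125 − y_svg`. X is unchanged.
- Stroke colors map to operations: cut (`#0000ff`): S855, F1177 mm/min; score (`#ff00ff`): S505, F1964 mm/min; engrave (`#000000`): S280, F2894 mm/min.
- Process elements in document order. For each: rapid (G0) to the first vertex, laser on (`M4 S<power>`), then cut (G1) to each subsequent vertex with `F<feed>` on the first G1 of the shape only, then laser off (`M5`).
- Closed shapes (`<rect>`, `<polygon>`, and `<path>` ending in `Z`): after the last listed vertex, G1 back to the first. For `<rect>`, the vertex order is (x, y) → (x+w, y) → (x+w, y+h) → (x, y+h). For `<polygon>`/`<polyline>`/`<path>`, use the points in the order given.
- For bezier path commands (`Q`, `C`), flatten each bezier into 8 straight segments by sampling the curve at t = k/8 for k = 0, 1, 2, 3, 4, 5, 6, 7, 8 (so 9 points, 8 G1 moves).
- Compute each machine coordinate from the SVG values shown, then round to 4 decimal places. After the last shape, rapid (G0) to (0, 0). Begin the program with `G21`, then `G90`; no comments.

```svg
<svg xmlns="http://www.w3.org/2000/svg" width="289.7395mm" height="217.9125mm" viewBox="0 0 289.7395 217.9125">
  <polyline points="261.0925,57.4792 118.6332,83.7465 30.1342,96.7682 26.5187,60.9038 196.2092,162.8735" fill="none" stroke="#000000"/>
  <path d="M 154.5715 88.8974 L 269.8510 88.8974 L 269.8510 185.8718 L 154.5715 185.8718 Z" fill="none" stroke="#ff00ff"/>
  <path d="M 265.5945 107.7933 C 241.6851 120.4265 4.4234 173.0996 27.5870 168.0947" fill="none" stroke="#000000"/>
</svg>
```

G21
G90
G0 X261.0925 Y160.4333
M4 S280
G1 X118.6332 Y134.1660 F2894
G1 X30.1342 Y121.1443
G1 X26.5187 Y157.0087
G1 X196.2092 Y55.0390
M5
G0 X154.5715 Y129.0151
M4 S505
G1 X269.8510 Y129.0151 F1964
G1 X269.8510 Y32.0407
G1 X154.5715 Y32.0407
G1 X154.5715 Y129.0151
M5
G0 X265.5945 Y110.1192
M4 S280
G1 X247.5529 Y103.6957 F2894
G1 X215.0617 Y94.6637
G1 X173.6728 Y84.1681
G1 X128.9384 Y73.3542
G1 X86.4105 Y63.3671
G1 X51.6413 Y55.3519
G1 X30.1827 Y50.4538
G1 X27.5870 Y49.8178
M5
G0 X0.0000 Y0.0000

Since the viewBox matches the mm dimensions, user units are millimetres directly. The only transform is the Y-flip y_m = 217.9125 − y_svg.

Shape 1 is a open polyline drawn with `<polyline>`. Its stroke #000000 means engrave at S280, F2894. After flipping Y the toolpath is (261.0925,160.4333) → (118.6332,134.1660) → (30.1342,121.1443) → (26.5187,157.0087) → (196.2092,55.0390).

Shape 2 is a rectangle drawn with `<path>`. Its stroke #ff00ff means score at S505, F1964. After flipping Y the toolpath is (154.5715,129.0151) → (269.8510,129.0151) → (269.8510,32.0407) → (154.5715,32.0407) → (154.5715,129.0151), returning to the start.

Shape 3 is a cubic bezier drawn with `<path>`. Its stroke #000000 means engrave at S280, F2894. After flipping Y the toolpath is (265.5945,110.1192) → (247.5529,103.6957) → (215.0617,94.6637) → (173.6728,84.1681) → (128.9384,73.3542) → (86.4105,63.3671) → (51.6413,55.3519) → (30.1827,50.4538) → (27.5870,49.8178).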